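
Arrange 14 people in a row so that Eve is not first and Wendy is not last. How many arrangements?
By inclusion-exclusion: 14! - 2×(14-1)! + (14-2)! = 87178291200 - 12454041600 + 479001600 = 75203251200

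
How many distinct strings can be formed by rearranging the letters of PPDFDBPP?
8! / (2! × 1! × 1! × 4!) = 840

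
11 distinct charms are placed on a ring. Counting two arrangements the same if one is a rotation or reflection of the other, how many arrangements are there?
(11-1)!/2 = 3628800/2 = 1814400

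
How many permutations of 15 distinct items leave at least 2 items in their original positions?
Exactly j fixed points: C(15,j)·!(15-j); sum over j ≥ 2 (derangement numbers via !m = (m-1)·(!(m-1) + !(m-2)): !0..!13 = 1, 0, 1, 2, 9, 44, 265, 1854, 14833, 133496, 1334961, 14684570, 176214841, 2290792932). Σ_{j=2}^{15} C(15,j)·!(15-j) = C(15,2)·!13 + C(15,3)·!12 + C(15,4)·!11 + C(15,5)·!10 + C(15,6)·!9 + C(15,7)·!8 + C(15,8)·!7 + C(15,9)·!6 + C(15,10)·!5 + C(15,11)·!4 + C(15,12)·!3 + C(15,13)·!2 + C(15,14)·!1 + C(15,15)·!0 = 105·2290792932 + 455·176214841 + 1365·14684570 + 3003·1334961 + 5005·133496 + 6435·14833 + 6435·1854 + 5005·265 + 3003·44 + 1365·9 + 455·2 + 105·1 + 15·0 + 1·1 = 345541336531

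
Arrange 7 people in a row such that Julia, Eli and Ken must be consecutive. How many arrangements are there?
Treat the 3 as one block: (7-3+1)! × 3! = 120 × 6 = 720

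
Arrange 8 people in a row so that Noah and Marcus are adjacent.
Treat as block: (8-1)! × 2! = 5040 × 2 = 10080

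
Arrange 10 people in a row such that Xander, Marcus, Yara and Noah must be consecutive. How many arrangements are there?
Treat the 4 as one block: (10-4+1)! × 4! = 5040 × 24 = 120960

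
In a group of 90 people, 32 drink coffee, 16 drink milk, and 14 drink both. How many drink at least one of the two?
|A∪B| = |A| + |B| - |A∩B| = 32 + 16 - 14 = 34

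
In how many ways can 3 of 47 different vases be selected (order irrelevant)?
C(47,3) = 47!/(3!×44!) = 16215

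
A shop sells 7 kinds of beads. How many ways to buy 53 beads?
C(53+7-1, 7-1) = C(59, 6) = 45057474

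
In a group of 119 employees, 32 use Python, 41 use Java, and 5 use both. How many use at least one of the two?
|A∪B| = |A| + |B| - |A∩B| = 32 + 41 - 5 = 68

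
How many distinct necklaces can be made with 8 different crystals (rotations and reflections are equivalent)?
(8-1)!/2 = 5040/2 = 2520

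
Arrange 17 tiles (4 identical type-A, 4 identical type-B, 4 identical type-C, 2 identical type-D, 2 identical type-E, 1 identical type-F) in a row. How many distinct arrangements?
17! / (4! × 4! × 4! × 2! × 2! × 1!) = 6432426000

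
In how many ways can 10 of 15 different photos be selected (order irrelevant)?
C(15,10) = 15!/(10!×5!) = 3003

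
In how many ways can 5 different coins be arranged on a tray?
5! = 120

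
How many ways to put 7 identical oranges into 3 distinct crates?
C(7+3-1, 3-1) = C(9, 2) = 36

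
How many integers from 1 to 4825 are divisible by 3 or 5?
⌊4825/3⌋ + ⌊4825/5⌋ - ⌊4825/15⌋ = 1608 + 965 - 321 = 2252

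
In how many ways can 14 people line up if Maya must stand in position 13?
Fix one position: (14-1)! = 6227020800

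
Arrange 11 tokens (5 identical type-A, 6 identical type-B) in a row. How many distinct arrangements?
11! / (5! × 6!) = 462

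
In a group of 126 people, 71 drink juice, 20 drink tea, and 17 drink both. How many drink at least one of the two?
|A∪B| = |A| + |B| - |A∩B| = 71 + 20 - 17 = 74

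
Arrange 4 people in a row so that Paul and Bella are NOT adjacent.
Total - adjacent = 4! - (4-1)!×2 = 24 - 12 = 12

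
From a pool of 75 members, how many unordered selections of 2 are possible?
C(75,2) = 75!/(2!×73!) = 2775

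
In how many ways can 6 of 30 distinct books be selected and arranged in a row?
P(30,6) = 30!/(30-6)! = 427518000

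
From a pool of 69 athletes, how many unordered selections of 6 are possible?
C(69,6) = 69!/(6!×63!) = 119877472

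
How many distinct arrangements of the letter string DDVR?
4! / (1! × 1! × 2!) = 12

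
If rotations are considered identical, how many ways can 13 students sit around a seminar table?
Circular: fix one position, arrange the rest. (13-1)! = 479001600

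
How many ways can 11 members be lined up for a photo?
11! = 39916800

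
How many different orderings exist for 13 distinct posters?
13! = 6227020800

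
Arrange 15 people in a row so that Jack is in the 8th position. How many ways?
Fix one position: (15-1)! = 87178291200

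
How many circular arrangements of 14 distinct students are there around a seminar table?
Circular: fix one position, arrange the rest. (14-1)! = 6227020800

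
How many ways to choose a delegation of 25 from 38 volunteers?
C(38,25) = 38!/(25!×13!) = 5414950296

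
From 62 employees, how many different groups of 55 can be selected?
C(62,55) = 62!/(55!×7!) = 491796152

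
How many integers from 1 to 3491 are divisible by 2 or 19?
⌊3491/2⌋ + ⌊3491/19⌋ - ⌊3491/38⌋ = 1745 + 183 - 91 = 1837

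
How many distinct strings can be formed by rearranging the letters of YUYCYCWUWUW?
11! / (3! × 2! × 3! × 3!) = 92400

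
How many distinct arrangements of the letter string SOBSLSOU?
8! / (1! × 1! × 1! × 2! × 3!) = 3360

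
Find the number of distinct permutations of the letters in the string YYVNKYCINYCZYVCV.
16! / (3! × 3! × 1! × 1! × 2! × 5! × 1!) = 2421619200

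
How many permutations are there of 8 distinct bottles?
8! = 40320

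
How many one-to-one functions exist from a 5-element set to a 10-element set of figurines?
P(10,5) = 10!/(10-5)! = 30240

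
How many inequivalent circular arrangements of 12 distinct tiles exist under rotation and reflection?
(12-1)!/2 = 39916800/2 = 19958400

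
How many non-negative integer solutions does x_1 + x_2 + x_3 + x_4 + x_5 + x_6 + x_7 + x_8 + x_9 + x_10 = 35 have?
C(35+10-1, 10-1) = C(44, 9) = 708930508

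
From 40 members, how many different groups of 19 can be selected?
C(40,19) = 40!/(19!×21!) = 131282408400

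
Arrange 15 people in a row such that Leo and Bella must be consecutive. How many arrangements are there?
Treat the 2 as one block: (15-2+1)! × 2! = 87178291200 × 2 = 174356582400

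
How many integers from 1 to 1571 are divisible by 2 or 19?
⌊1571/2⌋ + ⌊1571/19⌋ - ⌊1571/38⌋ = 785 + 82 - 41 = 826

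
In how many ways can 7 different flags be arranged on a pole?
7! = 5040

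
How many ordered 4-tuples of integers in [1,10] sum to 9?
Coefficient of x^9 in (x + x² + ... + x^10)^4. By inclusion-exclusion on dice exceeding 10: Σ_j (-1)^j C(4,j)·C(9-1-10j, 3) = C(4,0)·C(8,3) = 1·56 = 56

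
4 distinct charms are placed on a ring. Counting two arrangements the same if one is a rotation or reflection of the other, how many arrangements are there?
(4-1)!/2 = 6/2 = 3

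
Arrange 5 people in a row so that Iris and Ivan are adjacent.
Treat as block: (5-1)! × 2! = 24 × 2 = 48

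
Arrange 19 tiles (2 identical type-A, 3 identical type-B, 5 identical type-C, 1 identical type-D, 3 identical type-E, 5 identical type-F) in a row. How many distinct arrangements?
19! / (2! × 3! × 5! × 1! × 3! × 5!) = 117327450240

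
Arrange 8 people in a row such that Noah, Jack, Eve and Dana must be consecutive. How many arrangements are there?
Treat the 4 as one block: (8-4+1)! × 4! = 120 × 24 = 2880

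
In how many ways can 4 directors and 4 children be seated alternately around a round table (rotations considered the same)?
Fix one of the directors: (4-1)! ways for the remaining directors, × 4! ways for the children = 6 × 24 = 144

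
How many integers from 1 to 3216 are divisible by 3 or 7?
⌊3216/3⌋ + ⌊3216/7⌋ - ⌊3216/21⌋ = 1072 + 459 - 153 = 1378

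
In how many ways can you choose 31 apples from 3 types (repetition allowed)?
C(31+3-1, 3-1) = C(33, 2) = 528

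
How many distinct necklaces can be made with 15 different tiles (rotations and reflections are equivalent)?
(15-1)!/2 = 87178291200/2 = 43589145600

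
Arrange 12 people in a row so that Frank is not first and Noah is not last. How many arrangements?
By inclusion-exclusion: 12! - 2×(12-1)! + (12-2)! = 479001600 - 79833600 + 3628800 = 402796800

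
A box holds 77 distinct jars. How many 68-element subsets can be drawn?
C(77,68) = 77!/(68!×9!) = 161322559475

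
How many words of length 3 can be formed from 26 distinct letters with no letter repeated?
P(26,3) = 26!/(26-3)! = 15600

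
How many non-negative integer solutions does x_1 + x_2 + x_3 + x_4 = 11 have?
C(11+4-1, 4-1) = C(14, 3) = 364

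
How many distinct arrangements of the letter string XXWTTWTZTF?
10! / (2! × 2! × 1! × 1! × 4!) = 37800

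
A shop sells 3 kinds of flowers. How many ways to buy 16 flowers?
C(16+3-1, 3-1) = C(18, 2) = 153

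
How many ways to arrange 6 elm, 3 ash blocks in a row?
9! / (6! × 3!) = 84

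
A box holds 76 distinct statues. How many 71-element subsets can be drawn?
C(76,71) = 76!/(71!×5!) = 18474840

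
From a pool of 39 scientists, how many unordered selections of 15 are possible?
C(39,15) = 39!/(15!×24!) = 25140840660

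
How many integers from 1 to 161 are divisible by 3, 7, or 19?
⌊161/3⌋+⌊161/7⌋+⌊161/19⌋ - ⌊161/21⌋-⌊161/57⌋-⌊161/133⌋ + ⌊161/399⌋ = 53+23+8 - 7-2-1 + 0 = 74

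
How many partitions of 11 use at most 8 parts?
By conjugation, equals partitions of 11 into parts ≤ 8. Let r_j(i) = number of partitions of i into parts ≤ j, for i = 0..11. r_1(i) = 1 for all i; r_j(i) = r_{j-1}(i) + r_j(i-j). Rows j = 2..8: ≤2: 1 1 2 2 3 3 4 4 5 5 6 6; ≤3: 1 1 2 3 4 5 7 8 10 12 14 16; ≤4: 1 1 2 3 5 6 9 11 15 18 23 27; ≤5: 1 1 2 3 5 7 10 13 18 23 30 37; ≤6: 1 1 2 3 5 7 11 14 20 26 35 44; ≤7: 1 1 2 3 5 7 11 15 21 28 38 49; ≤8: 1 1 2 3 5 7 11 15 22 29 40 52. r_8(11) = 52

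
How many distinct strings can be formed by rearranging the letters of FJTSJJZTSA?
10! / (1! × 1! × 2! × 1! × 3! × 2!) = 151200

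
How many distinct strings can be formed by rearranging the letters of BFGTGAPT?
8! / (1! × 1! × 2! × 1! × 2! × 1!) = 10080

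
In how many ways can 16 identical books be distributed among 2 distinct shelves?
C(16+2-1, 2-1) = C(17, 1) = 17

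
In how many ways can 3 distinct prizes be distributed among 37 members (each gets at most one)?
P(37,3) = 37!/(37-3)! = 46620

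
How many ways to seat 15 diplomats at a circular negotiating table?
Circular: fix one position, arrange the rest. (15-1)! = 87178291200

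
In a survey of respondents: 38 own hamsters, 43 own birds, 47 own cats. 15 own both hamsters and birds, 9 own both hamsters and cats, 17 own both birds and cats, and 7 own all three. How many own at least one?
|A∪B∪C| = 38+43+47-15-9-17+7 = 94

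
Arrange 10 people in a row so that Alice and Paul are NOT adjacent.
Total - adjacent = 10! - (10-1)!×2 = 3628800 - 725760 = 2903040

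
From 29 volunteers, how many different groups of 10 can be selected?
C(29,10) = 29!/(10!×19!) = 20030010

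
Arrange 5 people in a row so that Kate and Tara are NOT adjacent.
Total - adjacent = 5! - (5-1)!×2 = 120 - 48 = 72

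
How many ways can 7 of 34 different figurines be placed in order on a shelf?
P(34,7) = 34!/(34-7)! = 27113264640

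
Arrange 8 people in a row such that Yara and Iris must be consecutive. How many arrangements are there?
Treat the 2 as one block: (8-2+1)! × 2! = 5040 × 2 = 10080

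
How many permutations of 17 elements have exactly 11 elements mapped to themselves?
Choose the 11 fixed points C(17,11) = 12376, derange the rest: !6 = Σ_{j=0}^{6} (-1)^j·6!/j! = 720 - 720 + 360 - 120 + 30 - 6 + 1 = 265. Product = 12376 × 265 = 3279640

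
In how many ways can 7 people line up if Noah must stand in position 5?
Fix one position: (7-1)! = 720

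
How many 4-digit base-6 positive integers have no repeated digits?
First digit: 5 choices (nonzero). Then descending: 5 × 5 × 4 × 3 = 300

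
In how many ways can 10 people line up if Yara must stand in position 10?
Fix one position: (10-1)! = 362880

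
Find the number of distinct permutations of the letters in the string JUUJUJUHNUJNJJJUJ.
17! / (1! × 8! × 2! × 6!) = 6126120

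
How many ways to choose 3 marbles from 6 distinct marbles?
C(6,3) = 6!/(3!×3!) = 20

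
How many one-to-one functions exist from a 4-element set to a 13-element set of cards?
P(13,4) = 13!/(13-4)! = 17160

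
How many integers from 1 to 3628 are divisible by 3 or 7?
⌊3628/3⌋ + ⌊3628/7⌋ - ⌊3628/21⌋ = 1209 + 518 - 172 = 1555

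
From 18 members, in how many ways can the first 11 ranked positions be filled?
P(18,11) = 18!/(18-11)! = 1270312243200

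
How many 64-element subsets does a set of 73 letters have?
C(73,64) = 73!/(64!×9!) = 97082021465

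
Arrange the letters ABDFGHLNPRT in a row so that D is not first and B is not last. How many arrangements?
By inclusion-exclusion: 11! - 2×(11-1)! + (11-2)! = 39916800 - 7257600 + 362880 = 33022080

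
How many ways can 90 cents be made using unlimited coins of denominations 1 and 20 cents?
Coefficient of x^90 in 1/(1-x^1) · 1/(1-x^20). Use j coins of 20 for j = 0..⌊90/20⌋ = 4, the rest in 1s: 4 + 1 = 5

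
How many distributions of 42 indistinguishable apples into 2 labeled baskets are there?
C(42+2-1, 2-1) = C(43, 1) = 43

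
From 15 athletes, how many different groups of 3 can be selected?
C(15,3) = 15!/(3!×12!) = 455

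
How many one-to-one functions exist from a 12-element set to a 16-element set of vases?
P(16,12) = 16!/(16-12)! = 871782912000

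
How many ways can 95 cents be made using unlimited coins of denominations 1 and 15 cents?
Coefficient of x^95 in 1/(1-x^1) · 1/(1-x^15). Use j coins of 15 for j = 0..⌊95/15⌋ = 6, the rest in 1s: 6 + 1 = 7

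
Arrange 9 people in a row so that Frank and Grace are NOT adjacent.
Total - adjacent = 9! - (9-1)!×2 = 362880 - 80640 = 282240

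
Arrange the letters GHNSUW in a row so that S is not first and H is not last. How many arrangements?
By inclusion-exclusion: 6! - 2×(6-1)! + (6-2)! = 720 - 240 + 24 = 504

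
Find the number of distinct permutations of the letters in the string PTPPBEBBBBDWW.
13! / (1! × 2! × 1! × 3! × 5! × 1!) = 4324320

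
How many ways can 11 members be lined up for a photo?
11! = 39916800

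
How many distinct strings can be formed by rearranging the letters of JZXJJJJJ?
8! / (6! × 1! × 1!) = 56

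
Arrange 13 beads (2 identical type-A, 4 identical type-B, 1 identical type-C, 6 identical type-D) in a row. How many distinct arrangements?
13! / (2! × 4! × 1! × 6!) = 180180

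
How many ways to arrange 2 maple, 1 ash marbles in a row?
3! / (2! × 1!) = 3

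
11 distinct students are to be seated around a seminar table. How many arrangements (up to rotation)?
Circular: fix one position, arrange the rest. (11-1)! = 3628800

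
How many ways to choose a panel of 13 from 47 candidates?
C(47,13) = 47!/(13!×34!) = 140676848445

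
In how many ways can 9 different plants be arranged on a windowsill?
9! = 362880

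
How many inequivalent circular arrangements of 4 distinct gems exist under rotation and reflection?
(4-1)!/2 = 6/2 = 3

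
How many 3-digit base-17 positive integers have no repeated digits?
First digit: 16 choices (nonzero). Then descending: 16 × 16 × 15 = 3840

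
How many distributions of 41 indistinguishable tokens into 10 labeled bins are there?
C(41+10-1, 10-1) = C(50, 9) = 2505433700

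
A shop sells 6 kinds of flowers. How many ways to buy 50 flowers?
C(50+6-1, 6-1) = C(55, 5) = 3478761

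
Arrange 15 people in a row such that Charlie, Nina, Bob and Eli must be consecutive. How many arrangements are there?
Treat the 4 as one block: (15-4+1)! × 4! = 479001600 × 24 = 11496038400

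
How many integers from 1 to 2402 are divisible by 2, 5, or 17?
⌊2402/2⌋+⌊2402/5⌋+⌊2402/17⌋ - ⌊2402/10⌋-⌊2402/34⌋-⌊2402/85⌋ + ⌊2402/170⌋ = 1201+480+141 - 240-70-28 + 14 = 1498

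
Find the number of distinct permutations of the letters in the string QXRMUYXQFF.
10! / (2! × 1! × 2! × 1! × 2! × 1! × 1!) = 453600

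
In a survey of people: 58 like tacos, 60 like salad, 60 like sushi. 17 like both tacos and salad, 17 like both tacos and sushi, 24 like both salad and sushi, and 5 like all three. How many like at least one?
|A∪B∪C| = 58+60+60-17-17-24+5 = 125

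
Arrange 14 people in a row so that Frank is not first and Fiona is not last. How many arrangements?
By inclusion-exclusion: 14! - 2×(14-1)! + (14-2)! = 87178291200 - 12454041600 + 479001600 = 75203251200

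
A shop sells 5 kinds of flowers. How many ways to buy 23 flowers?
C(23+5-1, 5-1) = C(27, 4) = 17550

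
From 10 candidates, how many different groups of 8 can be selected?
C(10,8) = 10!/(8!×2!) = 45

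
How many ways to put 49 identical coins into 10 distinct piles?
C(49+10-1, 10-1) = C(58, 9) = 10648873950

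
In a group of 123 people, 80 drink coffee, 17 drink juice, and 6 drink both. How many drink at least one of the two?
|A∪B| = |A| + |B| - |A∩B| = 80 + 17 - 6 = 91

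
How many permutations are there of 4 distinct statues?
4! = 24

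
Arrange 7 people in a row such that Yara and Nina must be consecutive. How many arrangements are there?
Treat the 2 as one block: (7-2+1)! × 2! = 720 × 2 = 1440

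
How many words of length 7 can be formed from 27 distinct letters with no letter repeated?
P(27,7) = 27!/(27-7)! = 4475671200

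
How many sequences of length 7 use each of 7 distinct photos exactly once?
7! = 5040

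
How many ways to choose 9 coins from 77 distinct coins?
C(77,9) = 77!/(9!×68!) = 161322559475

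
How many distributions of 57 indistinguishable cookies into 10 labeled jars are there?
C(57+10-1, 10-1) = C(66, 9) = 37014131440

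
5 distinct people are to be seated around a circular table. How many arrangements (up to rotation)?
Circular: fix one position, arrange the rest. (5-1)! = 24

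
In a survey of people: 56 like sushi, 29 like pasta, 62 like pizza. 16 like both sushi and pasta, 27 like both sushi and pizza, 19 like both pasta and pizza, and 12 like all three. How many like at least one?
|A∪B∪C| = 56+29+62-16-27-19+12 = 97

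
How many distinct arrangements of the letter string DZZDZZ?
6! / (4! × 2!) = 15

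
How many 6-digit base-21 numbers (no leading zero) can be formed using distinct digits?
First digit: 20 choices (nonzero). Then descending: 20 × 20 × 19 × 18 × 17 × 16 = 37209600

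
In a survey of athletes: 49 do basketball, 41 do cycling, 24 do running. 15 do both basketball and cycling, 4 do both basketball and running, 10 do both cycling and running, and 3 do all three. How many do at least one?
|A∪B∪C| = 49+41+24-15-4-10+3 = 88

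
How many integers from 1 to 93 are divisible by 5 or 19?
⌊93/5⌋ + ⌊93/19⌋ - ⌊93/95⌋ = 18 + 4 - 0 = 22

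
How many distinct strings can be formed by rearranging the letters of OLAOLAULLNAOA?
13! / (4! × 4! × 3! × 1! × 1!) = 1801800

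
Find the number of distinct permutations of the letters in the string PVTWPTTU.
8! / (3! × 2! × 1! × 1! × 1!) = 3360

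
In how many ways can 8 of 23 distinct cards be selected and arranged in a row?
P(23,8) = 23!/(23-8)! = 19769460480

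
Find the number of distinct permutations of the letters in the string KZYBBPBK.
8! / (1! × 1! × 2! × 1! × 3!) = 3360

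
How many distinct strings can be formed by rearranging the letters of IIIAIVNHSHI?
11! / (1! × 5! × 2! × 1! × 1! × 1!) = 166320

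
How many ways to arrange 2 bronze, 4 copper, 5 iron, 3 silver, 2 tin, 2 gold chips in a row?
18! / (2! × 4! × 5! × 3! × 2! × 2!) = 46313467200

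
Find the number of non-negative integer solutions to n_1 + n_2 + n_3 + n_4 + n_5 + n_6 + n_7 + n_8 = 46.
C(46+8-1, 8-1) = C(53, 7) = 154143080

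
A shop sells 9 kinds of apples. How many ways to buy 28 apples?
C(28+9-1, 9-1) = C(36, 8) = 30260340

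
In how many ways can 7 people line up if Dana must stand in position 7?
Fix one position: (7-1)! = 720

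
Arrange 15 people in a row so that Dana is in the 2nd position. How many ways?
Fix one position: (15-1)! = 87178291200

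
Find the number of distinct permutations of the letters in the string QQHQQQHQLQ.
10! / (7! × 2! × 1!) = 360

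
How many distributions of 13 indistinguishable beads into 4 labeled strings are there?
C(13+4-1, 4-1) = C(16, 3) = 560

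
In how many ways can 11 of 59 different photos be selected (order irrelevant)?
C(59,11) = 59!/(11!×48!) = 279871768995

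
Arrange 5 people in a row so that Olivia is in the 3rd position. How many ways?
Fix one position: (5-1)! = 24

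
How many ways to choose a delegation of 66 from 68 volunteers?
C(68,66) = 68!/(66!×2!) = 2278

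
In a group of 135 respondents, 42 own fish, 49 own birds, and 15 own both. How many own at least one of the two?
|A∪B| = |A| + |B| - |A∩B| = 42 + 49 - 15 = 76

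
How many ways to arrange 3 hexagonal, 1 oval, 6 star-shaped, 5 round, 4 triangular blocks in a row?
19! / (3! × 1! × 6! × 5! × 4!) = 9777287520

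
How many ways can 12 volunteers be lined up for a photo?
12! = 479001600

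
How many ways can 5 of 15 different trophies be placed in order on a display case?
P(15,5) = 15!/(15-5)! = 360360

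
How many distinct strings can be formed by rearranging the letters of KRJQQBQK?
8! / (1! × 1! × 2! × 3! × 1!) = 3360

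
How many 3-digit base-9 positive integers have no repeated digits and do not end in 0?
Last digit: 8 nonzero choices. First digit: 7 (nonzero, ≠last). Middle 1: P(7,1) = 7. Total = 392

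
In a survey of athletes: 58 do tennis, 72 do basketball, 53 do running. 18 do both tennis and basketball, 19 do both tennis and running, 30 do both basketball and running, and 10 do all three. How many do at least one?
|A∪B∪C| = 58+72+53-18-19-30+10 = 126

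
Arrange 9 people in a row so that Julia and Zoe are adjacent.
Treat as block: (9-1)! × 2! = 40320 × 2 = 80640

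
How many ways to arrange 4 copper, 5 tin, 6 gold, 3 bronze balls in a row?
18! / (4! × 5! × 6! × 3!) = 514594080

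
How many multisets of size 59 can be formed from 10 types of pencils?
C(59+10-1, 10-1) = C(68, 9) = 49280065120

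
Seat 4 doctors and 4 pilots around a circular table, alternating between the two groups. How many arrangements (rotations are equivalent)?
Fix one of the doctors: (4-1)! ways for the remaining doctors, × 4! ways for the pilots = 6 × 24 = 144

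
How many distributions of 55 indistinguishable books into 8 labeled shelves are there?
C(55+8-1, 8-1) = C(62, 7) = 491796152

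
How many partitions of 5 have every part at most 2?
Let r_j(i) = number of partitions of i into parts ≤ j, for i = 0..5. r_1(i) = 1 for all i; r_j(i) = r_{j-1}(i) + r_j(i-j). Rows j = 2..2: ≤2: 1 1 2 2 3 3. r_2(5) = 3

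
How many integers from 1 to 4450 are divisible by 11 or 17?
⌊4450/11⌋ + ⌊4450/17⌋ - ⌊4450/187⌋ = 404 + 261 - 23 = 642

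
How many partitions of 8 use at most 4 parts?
By conjugation, equals partitions of 8 into parts ≤ 4. Let r_j(i) = number of partitions of i into parts ≤ j, for i = 0..8. r_1(i) = 1 for all i; r_j(i) = r_{j-1}(i) + r_j(i-j). Rows j = 2..4: ≤2: 1 1 2 2 3 3 4 4 5; ≤3: 1 1 2 3 4 5 7 8 10; ≤4: 1 1 2 3 5 6 9 11 15. r_4(8) = 15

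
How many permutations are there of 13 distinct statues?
13! = 6227020800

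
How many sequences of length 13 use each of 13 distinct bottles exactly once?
13! = 6227020800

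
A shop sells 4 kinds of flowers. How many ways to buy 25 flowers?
C(25+4-1, 4-1) = C(28, 3) = 3276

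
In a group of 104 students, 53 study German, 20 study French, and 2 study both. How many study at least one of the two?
|A∪B| = |A| + |B| - |A∩B| = 53 + 20 - 2 = 71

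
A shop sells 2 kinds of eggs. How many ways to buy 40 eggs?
C(40+2-1, 2-1) = C(41, 1) = 41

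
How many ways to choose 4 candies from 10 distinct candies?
C(10,4) = 10!/(4!×6!) = 210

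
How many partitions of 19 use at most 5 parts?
By conjugation, equals partitions of 19 into parts ≤ 5. Let r_j(i) = number of partitions of i into parts ≤ j, for i = 0..19. r_1(i) = 1 for all i; r_j(i) = r_{j-1}(i) + r_j(i-j). Rows j = 2..5: ≤2: 1 1 2 2 3 3 4 4 5 5 6 6 7 7 8 8 9 9 10 10; ≤3: 1 1 2 3 4 5 7 8 10 12 14 16 19 21 24 27 30 33 37 40; ≤4: 1 1 2 3 5 6 9 11 15 18 23 27 34 39 47 54 64 72 84 94; ≤5: 1 1 2 3 5 7 10 13 18 23 30 37 47 57 70 84 101 119 141 164. r_5(19) = 164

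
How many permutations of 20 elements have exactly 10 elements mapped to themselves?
Choose the 10 fixed points C(20,10) = 184756, derange the rest: !10 = Σ_{j=0}^{10} (-1)^j·10!/j! = 3628800 - 3628800 + 1814400 - 604800 + 151200 - 30240 + 5040 - 720 + 90 - 10 + 1 = 1334961. Product = 184756 × 1334961 = 246642054516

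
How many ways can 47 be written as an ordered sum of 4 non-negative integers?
C(47+4-1, 4-1) = C(50, 3) = 19600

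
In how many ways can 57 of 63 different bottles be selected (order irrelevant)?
C(63,57) = 63!/(57!×6!) = 67945521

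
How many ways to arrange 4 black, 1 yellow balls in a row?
5! / (4! × 1!) = 5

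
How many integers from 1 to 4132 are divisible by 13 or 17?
⌊4132/13⌋ + ⌊4132/17⌋ - ⌊4132/221⌋ = 317 + 243 - 18 = 542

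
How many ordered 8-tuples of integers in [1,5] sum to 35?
Coefficient of x^35 in (x + x² + ... + x^5)^8. By inclusion-exclusion on dice exceeding 5: Σ_j (-1)^j C(8,j)·C(35-1-5j, 7) = C(8,0)·C(34,7) - C(8,1)·C(29,7) + C(8,2)·C(24,7) - C(8,3)·C(19,7) + C(8,4)·C(14,7) - C(8,5)·C(9,7) = 1·5379616 - 8·1560780 + 28·346104 - 56·50388 + 70·3432 - 56·36 = 784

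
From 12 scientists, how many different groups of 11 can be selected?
C(12,11) = 12!/(11!×1!) = 12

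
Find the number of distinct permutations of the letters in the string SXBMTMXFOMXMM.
13! / (1! × 1! × 1! × 3! × 5! × 1! × 1!) = 8648640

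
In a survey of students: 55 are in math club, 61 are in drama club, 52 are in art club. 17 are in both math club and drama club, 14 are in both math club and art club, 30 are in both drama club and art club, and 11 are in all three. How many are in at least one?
|A∪B∪C| = 55+61+52-17-14-30+11 = 118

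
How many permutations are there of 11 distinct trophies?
11! = 39916800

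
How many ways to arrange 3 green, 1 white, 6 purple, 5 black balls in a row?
15! / (3! × 1! × 6! × 5!) = 2522520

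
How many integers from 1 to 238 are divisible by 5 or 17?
⌊238/5⌋ + ⌊238/17⌋ - ⌊238/85⌋ = 47 + 14 - 2 = 59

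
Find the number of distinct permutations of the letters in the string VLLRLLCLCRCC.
12! / (4! × 2! × 5! × 1!) = 83160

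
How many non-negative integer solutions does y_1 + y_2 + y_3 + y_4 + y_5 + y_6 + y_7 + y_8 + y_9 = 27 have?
C(27+9-1, 9-1) = C(35, 8) = 23535820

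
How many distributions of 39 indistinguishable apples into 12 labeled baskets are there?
C(39+12-1, 12-1) = C(50, 11) = 37353738800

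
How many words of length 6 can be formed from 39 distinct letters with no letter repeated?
P(39,6) = 39!/(39-6)! = 2349088560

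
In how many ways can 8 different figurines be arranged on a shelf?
8! = 40320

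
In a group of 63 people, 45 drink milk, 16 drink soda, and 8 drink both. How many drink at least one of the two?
|A∪B| = |A| + |B| - |A∩B| = 45 + 16 - 8 = 53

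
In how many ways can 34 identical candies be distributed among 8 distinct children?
C(34+8-1, 8-1) = C(41, 7) = 22481940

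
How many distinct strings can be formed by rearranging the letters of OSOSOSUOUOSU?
12! / (3! × 5! × 4!) = 27720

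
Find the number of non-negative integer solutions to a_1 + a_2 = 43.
C(43+2-1, 2-1) = C(44, 1) = 44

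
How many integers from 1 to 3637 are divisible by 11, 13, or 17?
⌊3637/11⌋+⌊3637/13⌋+⌊3637/17⌋ - ⌊3637/143⌋-⌊3637/187⌋-⌊3637/221⌋ + ⌊3637/2431⌋ = 330+279+213 - 25-19-16 + 1 = 763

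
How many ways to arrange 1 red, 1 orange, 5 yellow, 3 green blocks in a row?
10! / (1! × 1! × 5! × 3!) = 5040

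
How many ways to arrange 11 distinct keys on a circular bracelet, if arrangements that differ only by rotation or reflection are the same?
(11-1)!/2 = 3628800/2 = 1814400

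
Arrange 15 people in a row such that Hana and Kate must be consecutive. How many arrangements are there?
Treat the 2 as one block: (15-2+1)! × 2! = 87178291200 × 2 = 174356582400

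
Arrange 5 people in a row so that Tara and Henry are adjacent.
Treat as block: (5-1)! × 2! = 24 × 2 = 48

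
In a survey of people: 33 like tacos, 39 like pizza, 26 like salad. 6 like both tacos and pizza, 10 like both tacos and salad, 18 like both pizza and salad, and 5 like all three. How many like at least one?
|A∪B∪C| = 33+39+26-6-10-18+5 = 69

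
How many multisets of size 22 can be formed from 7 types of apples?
C(22+7-1, 7-1) = C(28, 6) = 376740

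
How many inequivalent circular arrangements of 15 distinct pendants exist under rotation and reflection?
(15-1)!/2 = 87178291200/2 = 43589145600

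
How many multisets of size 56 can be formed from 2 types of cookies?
C(56+2-1, 2-1) = C(57, 1) = 57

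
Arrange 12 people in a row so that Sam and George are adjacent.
Treat as block: (12-1)! × 2! = 39916800 × 2 = 79833600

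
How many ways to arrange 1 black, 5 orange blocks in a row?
6! / (1! × 5!) = 6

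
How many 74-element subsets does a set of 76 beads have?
C(76,74) = 76!/(74!×2!) = 2850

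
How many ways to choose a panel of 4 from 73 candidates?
C(73,4) = 73!/(4!×69!) = 1088430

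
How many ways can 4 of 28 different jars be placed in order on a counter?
P(28,4) = 28!/(28-4)! = 491400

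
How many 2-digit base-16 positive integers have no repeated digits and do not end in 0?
Last digit: 15 nonzero choices. First digit: 14 (nonzero, ≠last). Middle 0: P(14,0) = 1. Total = 210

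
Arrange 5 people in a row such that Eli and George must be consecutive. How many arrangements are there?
Treat the 2 as one block: (5-2+1)! × 2! = 24 × 2 = 48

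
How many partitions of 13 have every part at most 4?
Let r_j(i) = number of partitions of i into parts ≤ j, for i = 0..13. r_1(i) = 1 for all i; r_j(i) = r_{j-1}(i) + r_j(i-j). Rows j = 2..4: ≤2: 1 1 2 2 3 3 4 4 5 5 6 6 7 7; ≤3: 1 1 2 3 4 5 7 8 10 12 14 16 19 21; ≤4: 1 1 2 3 5 6 9 11 15 18 23 27 34 39. r_4(13) = 39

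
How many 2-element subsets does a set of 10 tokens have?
C(10,2) = 10!/(2!×8!) = 45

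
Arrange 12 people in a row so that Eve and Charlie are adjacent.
Treat as block: (12-1)! × 2! = 39916800 × 2 = 79833600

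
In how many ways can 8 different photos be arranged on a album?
8! = 40320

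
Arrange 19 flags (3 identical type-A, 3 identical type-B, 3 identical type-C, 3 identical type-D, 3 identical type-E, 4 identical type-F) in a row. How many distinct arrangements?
19! / (3! × 3! × 3! × 3! × 3! × 4!) = 651819168000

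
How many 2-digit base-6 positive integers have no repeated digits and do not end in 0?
Last digit: 5 nonzero choices. First digit: 4 (nonzero, ≠last). Middle 0: P(4,0) = 1. Total = 20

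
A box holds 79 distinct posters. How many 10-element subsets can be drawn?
C(79,10) = 79!/(10!×69!) = 1440680596355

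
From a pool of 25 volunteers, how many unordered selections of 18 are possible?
C(25,18) = 25!/(18!×7!) = 480700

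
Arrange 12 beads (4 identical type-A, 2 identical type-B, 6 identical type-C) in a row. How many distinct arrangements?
12! / (4! × 2! × 6!) = 13860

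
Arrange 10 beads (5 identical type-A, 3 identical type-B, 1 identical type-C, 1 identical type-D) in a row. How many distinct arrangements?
10! / (5! × 3! × 1! × 1!) = 5040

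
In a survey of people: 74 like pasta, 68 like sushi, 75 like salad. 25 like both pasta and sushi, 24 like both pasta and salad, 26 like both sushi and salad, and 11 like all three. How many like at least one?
|A∪B∪C| = 74+68+75-25-24-26+11 = 153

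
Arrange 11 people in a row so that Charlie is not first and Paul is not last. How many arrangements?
By inclusion-exclusion: 11! - 2×(11-1)! + (11-2)! = 39916800 - 7257600 + 362880 = 33022080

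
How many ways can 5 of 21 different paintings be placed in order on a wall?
P(21,5) = 21!/(21-5)! = 2441880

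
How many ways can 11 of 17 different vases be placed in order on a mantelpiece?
P(17,11) = 17!/(17-11)! = 494010316800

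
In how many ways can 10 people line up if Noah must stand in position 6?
Fix one position: (10-1)! = 362880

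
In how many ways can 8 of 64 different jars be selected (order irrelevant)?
C(64,8) = 64!/(8!×56!) = 4426165368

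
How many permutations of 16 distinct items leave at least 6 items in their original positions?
Exactly j fixed points: C(16,j)·!(16-j); sum over j ≥ 6 (derangement numbers via !m = (m-1)·(!(m-1) + !(m-2)): !0..!10 = 1, 0, 1, 2, 9, 44, 265, 1854, 14833, 133496, 1334961). Σ_{j=6}^{16} C(16,j)·!(16-j) = C(16,6)·!10 + C(16,7)·!9 + C(16,8)·!8 + C(16,9)·!7 + C(16,10)·!6 + C(16,11)·!5 + C(16,12)·!4 + C(16,13)·!3 + C(16,14)·!2 + C(16,15)·!1 + C(16,16)·!0 = 8008·1334961 + 11440·133496 + 12870·14833 + 11440·1854 + 8008·265 + 4368·44 + 1820·9 + 560·2 + 120·1 + 16·0 + 1·1 = 12432004331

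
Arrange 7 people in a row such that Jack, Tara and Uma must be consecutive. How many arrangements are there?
Treat the 3 as one block: (7-3+1)! × 3! = 120 × 6 = 720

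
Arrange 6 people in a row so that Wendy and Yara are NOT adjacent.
Total - adjacent = 6! - (6-1)!×2 = 720 - 240 = 480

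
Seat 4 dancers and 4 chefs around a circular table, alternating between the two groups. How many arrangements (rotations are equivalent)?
Fix one of the dancers: (4-1)! ways for the remaining dancers, × 4! ways for the chefs = 6 × 24 = 144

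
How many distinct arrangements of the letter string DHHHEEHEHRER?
12! / (1! × 5! × 2! × 4!) = 83160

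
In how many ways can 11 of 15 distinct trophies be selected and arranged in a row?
P(15,11) = 15!/(15-11)! = 54486432000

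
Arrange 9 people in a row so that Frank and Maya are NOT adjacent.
Total - adjacent = 9! - (9-1)!×2 = 362880 - 80640 = 282240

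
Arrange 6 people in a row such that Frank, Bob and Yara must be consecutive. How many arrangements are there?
Treat the 3 as one block: (6-3+1)! × 3! = 24 × 6 = 144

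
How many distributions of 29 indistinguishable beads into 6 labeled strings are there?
C(29+6-1, 6-1) = C(34, 5) = 278256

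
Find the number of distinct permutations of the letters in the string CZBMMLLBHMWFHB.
14! / (2! × 1! × 1! × 1! × 3! × 3! × 1! × 2!) = 605404800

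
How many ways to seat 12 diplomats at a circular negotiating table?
Circular: fix one position, arrange the rest. (12-1)! = 39916800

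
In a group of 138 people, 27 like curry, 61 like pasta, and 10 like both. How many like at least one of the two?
|A∪B| = |A| + |B| - |A∩B| = 27 + 61 - 10 = 78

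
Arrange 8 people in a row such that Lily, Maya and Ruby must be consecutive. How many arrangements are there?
Treat the 3 as one block: (8-3+1)! × 3! = 720 × 6 = 4320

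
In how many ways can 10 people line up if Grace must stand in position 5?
Fix one position: (10-1)! = 362880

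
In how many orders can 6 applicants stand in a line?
6! = 720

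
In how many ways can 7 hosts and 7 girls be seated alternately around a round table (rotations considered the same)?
Fix one of the hosts: (7-1)! ways for the remaining hosts, × 7! ways for the girls = 720 × 5040 = 3628800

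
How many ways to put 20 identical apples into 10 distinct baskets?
C(20+10-1, 10-1) = C(29, 9) = 10015005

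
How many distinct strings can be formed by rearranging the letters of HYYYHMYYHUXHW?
13! / (4! × 1! × 1! × 5! × 1! × 1!) = 2162160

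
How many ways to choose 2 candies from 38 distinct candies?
C(38,2) = 38!/(2!×36!) = 703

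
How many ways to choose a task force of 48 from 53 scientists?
C(53,48) = 53!/(48!×5!) = 2869685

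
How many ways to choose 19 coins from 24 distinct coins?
C(24,19) = 24!/(19!×5!) = 42504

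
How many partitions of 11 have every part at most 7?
Let r_j(i) = number of partitions of i into parts ≤ j, for i = 0..11. r_1(i) = 1 for all i; r_j(i) = r_{j-1}(i) + r_j(i-j). Rows j = 2..7: ≤2: 1 1 2 2 3 3 4 4 5 5 6 6; ≤3: 1 1 2 3 4 5 7 8 10 12 14 16; ≤4: 1 1 2 3 5 6 9 11 15 18 23 27; ≤5: 1 1 2 3 5 7 10 13 18 23 30 37; ≤6: 1 1 2 3 5 7 11 14 20 26 35 44; ≤7: 1 1 2 3 5 7 11 15 21 28 38 49. r_7(11) = 49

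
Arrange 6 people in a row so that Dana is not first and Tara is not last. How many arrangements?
By inclusion-exclusion: 6! - 2×(6-1)! + (6-2)! = 720 - 240 + 24 = 504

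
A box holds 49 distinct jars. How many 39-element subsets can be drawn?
C(49,39) = 49!/(39!×10!) = 8217822536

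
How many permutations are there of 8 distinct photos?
8! = 40320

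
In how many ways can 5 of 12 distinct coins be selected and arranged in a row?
P(12,5) = 12!/(12-5)! = 95040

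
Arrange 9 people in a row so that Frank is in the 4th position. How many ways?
Fix one position: (9-1)! = 40320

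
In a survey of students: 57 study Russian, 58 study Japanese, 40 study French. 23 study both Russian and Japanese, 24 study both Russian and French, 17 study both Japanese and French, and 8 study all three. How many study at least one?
|A∪B∪C| = 57+58+40-23-24-17+8 = 99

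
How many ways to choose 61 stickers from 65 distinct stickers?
C(65,61) = 65!/(61!×4!) = 677040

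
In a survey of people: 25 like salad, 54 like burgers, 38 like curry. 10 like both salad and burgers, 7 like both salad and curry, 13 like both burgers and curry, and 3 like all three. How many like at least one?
|A∪B∪C| = 25+54+38-10-7-13+3 = 90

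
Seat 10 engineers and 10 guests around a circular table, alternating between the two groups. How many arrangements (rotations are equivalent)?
Fix one of the engineers: (10-1)! ways for the remaining engineers, × 10! ways for the guests = 362880 × 3628800 = 1316818944000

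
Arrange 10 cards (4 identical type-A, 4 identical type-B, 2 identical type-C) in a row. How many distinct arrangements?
10! / (4! × 4! × 2!) = 3150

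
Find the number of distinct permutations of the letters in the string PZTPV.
5! / (1! × 1! × 2! × 1!) = 60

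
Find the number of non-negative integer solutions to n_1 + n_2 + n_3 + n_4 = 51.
C(51+4-1, 4-1) = C(54, 3) = 24804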